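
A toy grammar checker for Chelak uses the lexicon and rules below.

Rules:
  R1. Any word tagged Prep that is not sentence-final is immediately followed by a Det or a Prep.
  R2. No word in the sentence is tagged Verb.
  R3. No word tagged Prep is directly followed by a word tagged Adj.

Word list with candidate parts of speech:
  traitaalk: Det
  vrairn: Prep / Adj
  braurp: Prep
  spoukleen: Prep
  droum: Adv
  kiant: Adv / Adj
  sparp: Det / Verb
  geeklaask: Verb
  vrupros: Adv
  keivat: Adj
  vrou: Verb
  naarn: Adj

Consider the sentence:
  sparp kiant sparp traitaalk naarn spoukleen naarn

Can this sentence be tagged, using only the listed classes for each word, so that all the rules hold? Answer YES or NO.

NO

Candidates per position — 1:sparp {Det,Verb}; 2:kiant {Adv,Adj}; 3:sparp {Det,Verb}; 4:traitaalk {Det}; 5:naarn {Adj}; 6:spoukleen {Prep}; 7:naarn {Adj}.
Rule 1 cannot be satisfied by any choice of tags from the lexicon.
So there is no consistent tagging.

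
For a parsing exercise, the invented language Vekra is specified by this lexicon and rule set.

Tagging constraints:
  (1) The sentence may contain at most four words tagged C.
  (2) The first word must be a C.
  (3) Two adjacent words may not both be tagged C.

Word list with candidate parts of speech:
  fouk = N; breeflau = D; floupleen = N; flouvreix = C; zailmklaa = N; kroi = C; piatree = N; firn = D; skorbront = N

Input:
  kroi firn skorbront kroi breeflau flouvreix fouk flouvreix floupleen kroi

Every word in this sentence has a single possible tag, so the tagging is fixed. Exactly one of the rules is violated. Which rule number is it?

Fixed tagging: C D N C D C N C N C.
Checking each rule: R1 ✗, R2 ✓, R3 ✓.
Only rule 1 fails.

1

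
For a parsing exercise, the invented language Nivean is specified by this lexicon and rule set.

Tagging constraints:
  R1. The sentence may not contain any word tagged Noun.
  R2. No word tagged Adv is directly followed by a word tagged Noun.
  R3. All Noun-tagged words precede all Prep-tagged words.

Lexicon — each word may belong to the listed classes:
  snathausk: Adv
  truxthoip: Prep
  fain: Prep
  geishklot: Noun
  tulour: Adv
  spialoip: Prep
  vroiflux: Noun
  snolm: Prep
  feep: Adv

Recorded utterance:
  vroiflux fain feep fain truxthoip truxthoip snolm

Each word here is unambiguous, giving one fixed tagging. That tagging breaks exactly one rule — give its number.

1

Fixed tagging: Noun Prep Adv Prep Prep Prep Prep.
Applying the rules: R1 violated, R2 holds, R3 holds.
Only rule 1 fails.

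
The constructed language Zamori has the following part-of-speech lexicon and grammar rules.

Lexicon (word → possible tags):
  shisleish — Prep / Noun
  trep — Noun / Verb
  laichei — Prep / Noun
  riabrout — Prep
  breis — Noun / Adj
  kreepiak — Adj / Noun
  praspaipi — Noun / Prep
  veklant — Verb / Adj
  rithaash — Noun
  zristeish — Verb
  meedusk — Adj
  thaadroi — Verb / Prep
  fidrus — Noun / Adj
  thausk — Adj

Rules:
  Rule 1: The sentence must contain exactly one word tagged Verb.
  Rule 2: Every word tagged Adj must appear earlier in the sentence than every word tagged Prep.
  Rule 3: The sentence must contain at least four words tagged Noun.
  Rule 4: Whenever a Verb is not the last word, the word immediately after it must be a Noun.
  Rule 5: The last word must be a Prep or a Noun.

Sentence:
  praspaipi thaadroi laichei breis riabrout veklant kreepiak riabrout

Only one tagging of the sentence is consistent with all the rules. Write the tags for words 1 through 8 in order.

Noun Prep Noun Noun Prep Verb Noun Prep

Candidates per position — 1:praspaipi {Noun,Prep}; 2:thaadroi {Verb,Prep}; 3:laichei {Prep,Noun}; 4:breis {Noun,Adj}; 5:riabrout {Prep}; 6:veklant {Verb,Adj}; 7:kreepiak {Adj,Noun}; 8:riabrout {Prep}.
Position 1: tagging it Prep would leave rule 3 unsatisfiable, so it must be Noun.
Position 3: tagging it Prep would leave rule 3 unsatisfiable, so it must be Noun.
Position 4: tagging it Adj would leave rule 3 unsatisfiable, so it must be Noun.
Position 6: tagging it Adj would leave rule 2 unsatisfiable, so it must be Verb.
Position 7: tagging it Adj would leave rule 2 unsatisfiable, so it must be Noun.
Position 2: tagging it Verb would leave rule 1 unsatisfiable, so it must be Prep.
The only consistent sequence is: Noun Prep Noun Noun Prep Verb Noun Prep.
Rule-by-rule: rule 1 ✓; rule 2 ✓; rule 3 ✓; rule 4 ✓; rule 5 ✓.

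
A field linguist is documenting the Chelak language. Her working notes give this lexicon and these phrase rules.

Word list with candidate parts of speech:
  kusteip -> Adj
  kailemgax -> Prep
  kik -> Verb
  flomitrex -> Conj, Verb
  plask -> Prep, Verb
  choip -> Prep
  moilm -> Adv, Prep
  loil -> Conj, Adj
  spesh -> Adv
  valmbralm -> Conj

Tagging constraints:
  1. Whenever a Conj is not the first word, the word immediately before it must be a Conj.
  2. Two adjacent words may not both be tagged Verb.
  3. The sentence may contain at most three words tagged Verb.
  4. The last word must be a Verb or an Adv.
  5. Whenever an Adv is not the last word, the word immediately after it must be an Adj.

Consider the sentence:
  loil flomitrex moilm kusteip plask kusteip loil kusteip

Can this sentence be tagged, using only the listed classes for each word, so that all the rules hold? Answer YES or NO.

NO

Candidates per position — 1:loil {Conj,Adj}; 2:flomitrex {Conj,Verb}; 3:moilm {Adv,Prep}; 4:kusteip {Adj}; 5:plask {Prep,Verb}; 6:kusteip {Adj}; 7:loil {Conj,Adj}; 8:kusteip {Adj}.
Rule 4 cannot be satisfied by any choice of tags from the lexicon.
So there is no consistent tagging.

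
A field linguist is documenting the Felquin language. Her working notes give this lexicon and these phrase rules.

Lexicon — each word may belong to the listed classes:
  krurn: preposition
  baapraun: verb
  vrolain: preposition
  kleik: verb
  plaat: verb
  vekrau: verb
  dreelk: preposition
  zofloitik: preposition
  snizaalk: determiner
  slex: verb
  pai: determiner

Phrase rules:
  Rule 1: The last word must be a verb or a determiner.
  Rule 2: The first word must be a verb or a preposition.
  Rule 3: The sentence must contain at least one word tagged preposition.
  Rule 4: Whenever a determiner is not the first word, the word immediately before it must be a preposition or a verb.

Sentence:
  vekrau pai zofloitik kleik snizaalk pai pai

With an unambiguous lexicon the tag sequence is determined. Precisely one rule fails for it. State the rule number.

Fixed tagging: verb determiner preposition verb determiner determiner determiner.
Checking each rule: R1 pass, R2 pass, R3 pass, R4 fail.
Only rule 4 fails.

4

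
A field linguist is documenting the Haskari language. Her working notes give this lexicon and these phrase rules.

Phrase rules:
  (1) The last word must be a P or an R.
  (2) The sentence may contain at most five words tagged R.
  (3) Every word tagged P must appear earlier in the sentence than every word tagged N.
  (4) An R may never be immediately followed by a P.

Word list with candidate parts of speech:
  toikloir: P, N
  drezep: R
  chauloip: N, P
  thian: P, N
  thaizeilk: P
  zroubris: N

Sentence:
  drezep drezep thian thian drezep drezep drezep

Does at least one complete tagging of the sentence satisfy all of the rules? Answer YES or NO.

Candidates per position — 1:drezep {R}; 2:drezep {R}; 3:thian {P,N}; 4:thian {P,N}; 5:drezep {R}; 6:drezep {R}; 7:drezep {R}.
One satisfying assignment: R R N N R R R.
Rule-by-rule: rule 1 ✓; rule 2 ✓; rule 3 ✓; rule 4 ✓.

YES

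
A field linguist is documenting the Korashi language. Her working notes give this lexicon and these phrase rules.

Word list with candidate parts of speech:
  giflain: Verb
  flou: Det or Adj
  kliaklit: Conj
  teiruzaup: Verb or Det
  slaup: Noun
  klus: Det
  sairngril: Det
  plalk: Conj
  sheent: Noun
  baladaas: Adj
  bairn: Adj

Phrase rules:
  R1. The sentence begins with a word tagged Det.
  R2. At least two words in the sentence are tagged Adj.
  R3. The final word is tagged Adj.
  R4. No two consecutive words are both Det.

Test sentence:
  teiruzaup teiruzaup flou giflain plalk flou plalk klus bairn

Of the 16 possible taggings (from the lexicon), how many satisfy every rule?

Candidates per position — 1:teiruzaup {Verb,Det}; 2:teiruzaup {Verb,Det}; 3:flou {Det,Adj}; 4:giflain {Verb}; 5:plalk {Conj}; 6:flou {Det,Adj}; 7:plalk {Conj}; 8:klus {Det}; 9:bairn {Adj}.
There are 16 candidate sequences in total.
The sequences that satisfy every rule: Det Verb Det Verb Conj Adj Conj Det Adj; Det Verb Adj Verb Conj Det Conj Det Adj; Det Verb Adj Verb Conj Adj Conj Det Adj.
Count = 3.

3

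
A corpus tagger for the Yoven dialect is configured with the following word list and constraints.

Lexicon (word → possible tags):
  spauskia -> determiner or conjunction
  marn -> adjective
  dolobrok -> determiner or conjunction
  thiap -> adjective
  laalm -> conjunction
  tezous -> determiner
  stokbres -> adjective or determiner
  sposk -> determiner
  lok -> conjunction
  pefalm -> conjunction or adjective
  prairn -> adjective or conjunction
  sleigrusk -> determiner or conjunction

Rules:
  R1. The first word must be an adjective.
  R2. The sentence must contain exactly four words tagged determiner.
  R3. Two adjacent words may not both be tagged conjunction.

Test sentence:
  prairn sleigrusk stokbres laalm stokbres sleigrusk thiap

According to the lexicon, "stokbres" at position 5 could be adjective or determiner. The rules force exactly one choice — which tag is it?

Candidates per position — 1:prairn {adjective,conjunction}; 2:sleigrusk {determiner,conjunction}; 3:stokbres {adjective,determiner}; 4:laalm {conjunction}; 5:stokbres {adjective,determiner}; 6:sleigrusk {determiner,conjunction}; 7:thiap {adjective}.
At position 1, choosing conjunction makes rule 1 impossible to satisfy; hence adjective.
At position 2, choosing conjunction makes rule 2 impossible to satisfy; hence determiner.
At position 3, choosing adjective makes rule 2 impossible to satisfy; hence determiner.
At position 5, choosing adjective makes rule 2 impossible to satisfy; hence determiner.
At position 6, choosing conjunction makes rule 2 impossible to satisfy; hence determiner.
That leaves exactly one tagging: adjective determiner determiner conjunction determiner determiner adjective.
Rule-by-rule: rule 1 ok; rule 2 ok; rule 3 ok.

determiner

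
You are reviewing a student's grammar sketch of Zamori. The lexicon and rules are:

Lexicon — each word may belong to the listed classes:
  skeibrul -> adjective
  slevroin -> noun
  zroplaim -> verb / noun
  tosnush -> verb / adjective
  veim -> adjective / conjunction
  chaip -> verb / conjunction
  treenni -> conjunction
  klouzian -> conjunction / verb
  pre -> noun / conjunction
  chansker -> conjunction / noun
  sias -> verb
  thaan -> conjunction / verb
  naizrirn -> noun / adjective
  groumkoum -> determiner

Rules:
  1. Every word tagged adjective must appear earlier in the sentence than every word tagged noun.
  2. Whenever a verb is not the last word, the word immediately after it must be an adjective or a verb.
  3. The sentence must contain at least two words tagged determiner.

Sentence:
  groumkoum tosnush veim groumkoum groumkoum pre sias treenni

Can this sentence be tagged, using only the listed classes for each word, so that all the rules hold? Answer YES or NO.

Candidates per position — 1:groumkoum {determiner}; 2:tosnush {verb,adjective}; 3:veim {adjective,conjunction}; 4:groumkoum {determiner}; 5:groumkoum {determiner}; 6:pre {noun,conjunction}; 7:sias {verb}; 8:treenni {conjunction}.
Rule 2 cannot be satisfied by any choice of tags from the lexicon.
So there is no consistent tagging.

NO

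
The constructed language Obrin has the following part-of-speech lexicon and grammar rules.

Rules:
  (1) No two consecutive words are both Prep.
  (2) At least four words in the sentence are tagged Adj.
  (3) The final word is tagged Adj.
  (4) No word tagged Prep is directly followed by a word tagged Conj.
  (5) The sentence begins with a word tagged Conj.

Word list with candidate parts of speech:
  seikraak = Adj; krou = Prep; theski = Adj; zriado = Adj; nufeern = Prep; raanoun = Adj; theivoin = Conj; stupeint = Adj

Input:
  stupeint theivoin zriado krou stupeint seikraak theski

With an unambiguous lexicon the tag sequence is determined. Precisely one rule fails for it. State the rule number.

Fixed tagging: Adj Conj Adj Prep Adj Adj Adj.
Rule check: R1 pass, R2 pass, R3 pass, R4 pass, R5 fail.
Only rule 5 fails.

5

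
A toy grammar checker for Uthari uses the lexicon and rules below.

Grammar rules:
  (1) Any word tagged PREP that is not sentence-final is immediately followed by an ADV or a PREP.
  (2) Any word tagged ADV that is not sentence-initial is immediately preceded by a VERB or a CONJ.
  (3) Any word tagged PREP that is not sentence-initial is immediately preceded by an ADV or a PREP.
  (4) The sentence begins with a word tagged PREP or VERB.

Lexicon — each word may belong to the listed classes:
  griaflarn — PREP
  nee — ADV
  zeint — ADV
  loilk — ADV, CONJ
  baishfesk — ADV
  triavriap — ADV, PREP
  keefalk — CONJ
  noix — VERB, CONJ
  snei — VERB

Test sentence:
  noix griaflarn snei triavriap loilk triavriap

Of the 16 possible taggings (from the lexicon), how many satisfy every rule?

Candidates per position — 1:noix {VERB,CONJ}; 2:griaflarn {PREP}; 3:snei {VERB}; 4:triavriap {ADV,PREP}; 5:loilk {ADV,CONJ}; 6:triavriap {ADV,PREP}.
There are 16 candidate sequences in total.
Rule 1 cannot be satisfied by any choice of tags from the lexicon.
So there is no consistent tagging.
Count = 0.

0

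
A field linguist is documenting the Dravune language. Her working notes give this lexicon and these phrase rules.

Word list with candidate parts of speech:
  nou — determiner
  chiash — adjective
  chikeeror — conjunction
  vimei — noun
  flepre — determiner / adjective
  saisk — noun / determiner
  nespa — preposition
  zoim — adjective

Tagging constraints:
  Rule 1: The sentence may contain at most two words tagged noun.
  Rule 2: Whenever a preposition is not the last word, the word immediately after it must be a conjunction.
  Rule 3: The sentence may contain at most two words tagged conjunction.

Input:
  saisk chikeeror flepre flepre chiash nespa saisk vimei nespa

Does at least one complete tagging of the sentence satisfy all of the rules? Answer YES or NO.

NO

Candidates per position — 1:saisk {noun,determiner}; 2:chikeeror {conjunction}; 3:flepre {determiner,adjective}; 4:flepre {determiner,adjective}; 5:chiash {adjective}; 6:nespa {preposition}; 7:saisk {noun,determiner}; 8:vimei {noun}; 9:nespa {preposition}.
Rule 2 cannot be satisfied by any choice of tags from the lexicon.
So there is no consistent tagging.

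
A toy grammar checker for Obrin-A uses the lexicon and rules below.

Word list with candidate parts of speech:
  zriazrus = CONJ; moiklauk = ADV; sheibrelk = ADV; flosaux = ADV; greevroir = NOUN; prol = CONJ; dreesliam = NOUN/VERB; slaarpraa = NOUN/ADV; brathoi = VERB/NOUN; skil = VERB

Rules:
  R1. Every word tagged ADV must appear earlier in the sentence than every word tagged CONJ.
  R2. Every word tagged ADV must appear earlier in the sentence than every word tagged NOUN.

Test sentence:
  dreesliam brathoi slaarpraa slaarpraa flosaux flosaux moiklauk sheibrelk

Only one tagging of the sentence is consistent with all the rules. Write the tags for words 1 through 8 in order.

VERB VERB ADV ADV ADV ADV ADV ADV

Candidates per position — 1:dreesliam {NOUN,VERB}; 2:brathoi {VERB,NOUN}; 3:slaarpraa {NOUN,ADV}; 4:slaarpraa {NOUN,ADV}; 5:flosaux {ADV}; 6:flosaux {ADV}; 7:moiklauk {ADV}; 8:sheibrelk {ADV}.
Word 1 cannot be NOUN — rule 2 would then fail for every completion. It is VERB.
Word 2 cannot be NOUN — rule 2 would then fail for every completion. It is VERB.
Word 3 cannot be NOUN — rule 2 would then fail for every completion. It is ADV.
Word 4 cannot be NOUN — rule 2 would then fail for every completion. It is ADV.
The only consistent sequence is: VERB VERB ADV ADV ADV ADV ADV ADV.
Checking: rule 1 holds; rule 2 holds.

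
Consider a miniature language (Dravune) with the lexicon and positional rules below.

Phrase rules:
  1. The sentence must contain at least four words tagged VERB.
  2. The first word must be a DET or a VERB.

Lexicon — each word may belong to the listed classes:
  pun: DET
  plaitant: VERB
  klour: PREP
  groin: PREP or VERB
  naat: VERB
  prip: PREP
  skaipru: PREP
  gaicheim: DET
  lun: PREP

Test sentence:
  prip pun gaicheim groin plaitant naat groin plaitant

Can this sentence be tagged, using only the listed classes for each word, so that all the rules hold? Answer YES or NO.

Candidates per position — 1:prip {PREP}; 2:pun {DET}; 3:gaicheim {DET}; 4:groin {PREP,VERB}; 5:plaitant {VERB}; 6:naat {VERB}; 7:groin {PREP,VERB}; 8:plaitant {VERB}.
Rule 2 cannot be satisfied by any choice of tags from the lexicon.
So there is no consistent tagging.

NO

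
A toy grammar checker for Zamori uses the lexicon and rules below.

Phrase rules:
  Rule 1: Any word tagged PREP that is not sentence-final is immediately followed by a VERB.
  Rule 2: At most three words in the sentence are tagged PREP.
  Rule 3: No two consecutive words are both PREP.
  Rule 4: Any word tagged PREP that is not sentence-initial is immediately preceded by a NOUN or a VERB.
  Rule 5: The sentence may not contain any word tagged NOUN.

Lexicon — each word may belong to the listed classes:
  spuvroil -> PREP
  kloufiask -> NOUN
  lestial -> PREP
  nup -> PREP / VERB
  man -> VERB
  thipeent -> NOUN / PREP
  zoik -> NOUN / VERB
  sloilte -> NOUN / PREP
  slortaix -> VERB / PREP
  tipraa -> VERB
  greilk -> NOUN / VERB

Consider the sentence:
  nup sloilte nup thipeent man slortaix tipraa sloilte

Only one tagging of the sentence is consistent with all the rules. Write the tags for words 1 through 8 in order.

Candidates per position — 1:nup {PREP,VERB}; 2:sloilte {NOUN,PREP}; 3:nup {PREP,VERB}; 4:thipeent {NOUN,PREP}; 5:man {VERB}; 6:slortaix {VERB,PREP}; 7:tipraa {VERB}; 8:sloilte {NOUN,PREP}.
Position 1: tagging it PREP would leave rule 1 unsatisfiable, so it must be VERB.
Position 2: tagging it NOUN would leave rule 5 unsatisfiable, so it must be PREP.
Position 3: tagging it PREP would leave rule 1 unsatisfiable, so it must be VERB.
Position 4: tagging it NOUN would leave rule 5 unsatisfiable, so it must be PREP.
Position 8: tagging it NOUN would leave rule 5 unsatisfiable, so it must be PREP.
Position 6: tagging it PREP would leave rule 2 unsatisfiable, so it must be VERB.
The unique satisfying tagging is: VERB PREP VERB PREP VERB VERB VERB PREP.
Checking: rule 1 ✓; rule 2 ✓; rule 3 ✓; rule 4 ✓; rule 5 ✓.

VERB PREP VERB PREP VERB VERB VERB PREP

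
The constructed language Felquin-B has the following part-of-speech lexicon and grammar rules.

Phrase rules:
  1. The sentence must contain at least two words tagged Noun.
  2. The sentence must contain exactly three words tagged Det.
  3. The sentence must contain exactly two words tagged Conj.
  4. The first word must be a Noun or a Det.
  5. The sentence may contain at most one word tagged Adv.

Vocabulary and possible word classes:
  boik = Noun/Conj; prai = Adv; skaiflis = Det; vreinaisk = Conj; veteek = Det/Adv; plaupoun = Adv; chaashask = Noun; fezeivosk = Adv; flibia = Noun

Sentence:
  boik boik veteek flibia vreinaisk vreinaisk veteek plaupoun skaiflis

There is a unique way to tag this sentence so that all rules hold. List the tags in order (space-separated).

Candidates per position — 1:boik {Noun,Conj}; 2:boik {Noun,Conj}; 3:veteek {Det,Adv}; 4:flibia {Noun}; 5:vreinaisk {Conj}; 6:vreinaisk {Conj}; 7:veteek {Det,Adv}; 8:plaupoun {Adv}; 9:skaiflis {Det}.
Word 1 cannot be Conj — rule 3 would then fail for every completion. It is Noun.
Word 2 cannot be Conj — rule 3 would then fail for every completion. It is Noun.
Word 3 cannot be Adv — rule 2 would then fail for every completion. It is Det.
Word 7 cannot be Adv — rule 2 would then fail for every completion. It is Det.
So the tagging must be: Noun Noun Det Noun Conj Conj Det Adv Det.
Check: rule 1 ok; rule 2 ok; rule 3 ok; rule 4 ok; rule 5 ok.

Noun Noun Det Noun Conj Conj Det Adv Det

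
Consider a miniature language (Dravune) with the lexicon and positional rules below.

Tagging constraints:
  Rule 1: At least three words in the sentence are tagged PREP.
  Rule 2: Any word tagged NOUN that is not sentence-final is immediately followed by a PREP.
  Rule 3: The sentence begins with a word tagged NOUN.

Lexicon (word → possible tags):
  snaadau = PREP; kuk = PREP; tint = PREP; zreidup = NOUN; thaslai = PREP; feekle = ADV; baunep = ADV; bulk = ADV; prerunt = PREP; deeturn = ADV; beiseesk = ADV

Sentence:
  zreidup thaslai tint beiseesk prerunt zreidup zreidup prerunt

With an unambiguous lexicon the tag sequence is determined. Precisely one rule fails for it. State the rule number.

Fixed tagging: NOUN PREP PREP ADV PREP NOUN NOUN PREP.
Checking each rule: R1 ok, R2 fails, R3 ok.
Only rule 2 fails.

2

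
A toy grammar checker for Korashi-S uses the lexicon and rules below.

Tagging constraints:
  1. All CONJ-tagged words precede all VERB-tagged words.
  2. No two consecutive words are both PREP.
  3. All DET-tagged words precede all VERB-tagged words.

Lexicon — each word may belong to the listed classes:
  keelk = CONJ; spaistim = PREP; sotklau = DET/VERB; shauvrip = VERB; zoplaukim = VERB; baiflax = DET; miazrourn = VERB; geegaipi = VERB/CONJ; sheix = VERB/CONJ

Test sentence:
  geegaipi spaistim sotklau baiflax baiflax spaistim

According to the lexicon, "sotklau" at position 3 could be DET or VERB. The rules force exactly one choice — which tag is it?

DET

Candidates per position — 1:geegaipi {VERB,CONJ}; 2:spaistim {PREP}; 3:sotklau {DET,VERB}; 4:baiflax {DET}; 5:baiflax {DET}; 6:spaistim {PREP}.
Position 1: tagging it VERB would leave rule 3 unsatisfiable, so it must be CONJ.
Position 3: tagging it VERB would leave rule 3 unsatisfiable, so it must be DET.
The unique satisfying tagging is: CONJ PREP DET DET DET PREP.
Checking: rule 1 holds; rule 2 holds; rule 3 holds.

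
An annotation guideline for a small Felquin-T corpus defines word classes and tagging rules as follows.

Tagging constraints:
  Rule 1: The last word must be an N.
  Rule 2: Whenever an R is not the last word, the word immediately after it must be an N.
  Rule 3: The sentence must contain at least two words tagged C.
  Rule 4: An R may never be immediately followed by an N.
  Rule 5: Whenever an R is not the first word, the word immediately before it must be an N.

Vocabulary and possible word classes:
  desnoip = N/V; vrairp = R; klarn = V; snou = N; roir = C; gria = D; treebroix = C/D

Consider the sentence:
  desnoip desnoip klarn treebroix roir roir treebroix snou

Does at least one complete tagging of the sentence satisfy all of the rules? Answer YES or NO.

YES

Candidates per position — 1:desnoip {N,V}; 2:desnoip {N,V}; 3:klarn {V}; 4:treebroix {C,D}; 5:roir {C}; 6:roir {C}; 7:treebroix {C,D}; 8:snou {N}.
One satisfying assignment: N N V C C C D N.
Checking: rule 1 ✓; rule 2 ✓; rule 3 ✓; rule 4 ✓; rule 5 ✓.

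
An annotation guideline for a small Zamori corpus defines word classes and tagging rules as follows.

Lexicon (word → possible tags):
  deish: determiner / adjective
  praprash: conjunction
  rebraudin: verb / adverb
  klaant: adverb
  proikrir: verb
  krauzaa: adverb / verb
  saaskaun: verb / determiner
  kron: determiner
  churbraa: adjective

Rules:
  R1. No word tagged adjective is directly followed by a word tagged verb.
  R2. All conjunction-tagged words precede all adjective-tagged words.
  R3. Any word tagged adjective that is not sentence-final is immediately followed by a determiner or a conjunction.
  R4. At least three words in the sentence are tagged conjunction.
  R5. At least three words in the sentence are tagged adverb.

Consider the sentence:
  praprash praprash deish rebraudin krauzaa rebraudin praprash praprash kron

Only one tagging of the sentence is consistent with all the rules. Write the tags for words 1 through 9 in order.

conjunction conjunction determiner adverb adverb adverb conjunction conjunction determiner

Candidates per position — 1:praprash {conjunction}; 2:praprash {conjunction}; 3:deish {determiner,adjective}; 4:rebraudin {verb,adverb}; 5:krauzaa {adverb,verb}; 6:rebraudin {verb,adverb}; 7:praprash {conjunction}; 8:praprash {conjunction}; 9:kron {determiner}.
Word 3 cannot be adjective — rule 2 would then fail for every completion. It is determiner.
Word 4 cannot be verb — rule 5 would then fail for every completion. It is adverb.
Word 5 cannot be verb — rule 5 would then fail for every completion. It is adverb.
Word 6 cannot be verb — rule 5 would then fail for every completion. It is adverb.
That leaves exactly one tagging: conjunction conjunction determiner adverb adverb adverb conjunction conjunction determiner.
Rule-by-rule: rule 1 holds; rule 2 holds; rule 3 holds; rule 4 holds; rule 5 holds.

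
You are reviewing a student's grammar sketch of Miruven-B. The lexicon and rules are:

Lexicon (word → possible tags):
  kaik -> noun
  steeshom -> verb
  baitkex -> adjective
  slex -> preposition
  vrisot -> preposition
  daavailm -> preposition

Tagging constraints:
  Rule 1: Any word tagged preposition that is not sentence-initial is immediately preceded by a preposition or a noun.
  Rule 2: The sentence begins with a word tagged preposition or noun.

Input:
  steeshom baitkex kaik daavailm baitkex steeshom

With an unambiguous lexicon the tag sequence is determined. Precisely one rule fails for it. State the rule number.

2

Fixed tagging: verb adjective noun preposition adjective verb.
Checking each rule: R1 pass, R2 fail.
Only rule 2 fails.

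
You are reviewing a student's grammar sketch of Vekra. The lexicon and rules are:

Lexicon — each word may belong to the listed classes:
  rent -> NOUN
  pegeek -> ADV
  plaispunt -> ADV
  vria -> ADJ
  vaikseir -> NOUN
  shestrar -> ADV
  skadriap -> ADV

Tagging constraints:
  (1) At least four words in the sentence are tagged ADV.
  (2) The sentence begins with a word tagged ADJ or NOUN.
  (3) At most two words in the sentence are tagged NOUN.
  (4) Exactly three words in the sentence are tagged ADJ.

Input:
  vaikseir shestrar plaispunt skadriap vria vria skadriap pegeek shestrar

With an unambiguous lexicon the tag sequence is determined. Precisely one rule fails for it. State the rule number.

4

Fixed tagging: NOUN ADV ADV ADV ADJ ADJ ADV ADV ADV.
Applying the rules: R1 pass, R2 pass, R3 pass, R4 fail.
Only rule 4 fails.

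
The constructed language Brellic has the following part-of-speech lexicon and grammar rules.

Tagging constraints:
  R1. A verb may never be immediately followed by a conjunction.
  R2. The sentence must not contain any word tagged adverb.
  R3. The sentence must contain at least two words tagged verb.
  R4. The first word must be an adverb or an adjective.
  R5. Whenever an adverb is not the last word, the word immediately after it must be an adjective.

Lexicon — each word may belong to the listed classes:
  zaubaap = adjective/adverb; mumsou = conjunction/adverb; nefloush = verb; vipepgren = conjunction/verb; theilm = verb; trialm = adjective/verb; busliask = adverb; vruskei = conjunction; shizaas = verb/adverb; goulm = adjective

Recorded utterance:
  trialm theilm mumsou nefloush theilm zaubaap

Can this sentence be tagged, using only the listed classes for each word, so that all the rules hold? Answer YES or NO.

NO

Candidates per position — 1:trialm {adjective,verb}; 2:theilm {verb}; 3:mumsou {conjunction,adverb}; 4:nefloush {verb}; 5:theilm {verb}; 6:zaubaap {adjective,adverb}.
Every candidate sequence violates at least one rule; no consistent tagging exists.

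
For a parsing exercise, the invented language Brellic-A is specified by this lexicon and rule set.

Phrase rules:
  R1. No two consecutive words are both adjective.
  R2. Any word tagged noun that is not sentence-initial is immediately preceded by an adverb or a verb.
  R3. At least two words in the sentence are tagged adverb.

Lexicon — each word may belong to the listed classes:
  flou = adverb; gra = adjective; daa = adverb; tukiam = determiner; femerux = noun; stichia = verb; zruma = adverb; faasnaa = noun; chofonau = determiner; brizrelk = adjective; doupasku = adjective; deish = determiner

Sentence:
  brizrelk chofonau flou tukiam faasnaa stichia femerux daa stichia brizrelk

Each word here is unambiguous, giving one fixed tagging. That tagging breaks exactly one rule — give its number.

2

Fixed tagging: adjective determiner adverb determiner noun verb noun adverb verb adjective.
Rule check: R1 ✓, R2 ✗, R3 ✓.
Only rule 2 fails.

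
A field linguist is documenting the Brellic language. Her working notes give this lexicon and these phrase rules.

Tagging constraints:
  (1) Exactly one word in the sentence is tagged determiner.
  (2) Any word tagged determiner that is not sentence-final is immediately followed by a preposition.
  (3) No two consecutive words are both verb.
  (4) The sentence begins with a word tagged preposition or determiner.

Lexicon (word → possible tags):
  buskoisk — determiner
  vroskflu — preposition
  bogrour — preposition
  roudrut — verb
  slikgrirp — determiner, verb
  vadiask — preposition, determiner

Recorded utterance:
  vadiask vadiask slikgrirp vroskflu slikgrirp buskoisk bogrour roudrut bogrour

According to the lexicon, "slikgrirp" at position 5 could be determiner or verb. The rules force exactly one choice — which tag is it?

Candidates per position — 1:vadiask {preposition,determiner}; 2:vadiask {preposition,determiner}; 3:slikgrirp {determiner,verb}; 4:vroskflu {preposition}; 5:slikgrirp {determiner,verb}; 6:buskoisk {determiner}; 7:bogrour {preposition}; 8:roudrut {verb}; 9:bogrour {preposition}.
If word 1 were determiner, no tagging could satisfy rule 1; so word 1 is preposition.
If word 2 were determiner, no tagging could satisfy rule 1; so word 2 is preposition.
If word 3 were determiner, no tagging could satisfy rule 1; so word 3 is verb.
If word 5 were determiner, no tagging could satisfy rule 1; so word 5 is verb.
So the tagging must be: preposition preposition verb preposition verb determiner preposition verb preposition.
Verifying each rule — rule 1 ✓; rule 2 ✓; rule 3 ✓; rule 4 ✓.

verb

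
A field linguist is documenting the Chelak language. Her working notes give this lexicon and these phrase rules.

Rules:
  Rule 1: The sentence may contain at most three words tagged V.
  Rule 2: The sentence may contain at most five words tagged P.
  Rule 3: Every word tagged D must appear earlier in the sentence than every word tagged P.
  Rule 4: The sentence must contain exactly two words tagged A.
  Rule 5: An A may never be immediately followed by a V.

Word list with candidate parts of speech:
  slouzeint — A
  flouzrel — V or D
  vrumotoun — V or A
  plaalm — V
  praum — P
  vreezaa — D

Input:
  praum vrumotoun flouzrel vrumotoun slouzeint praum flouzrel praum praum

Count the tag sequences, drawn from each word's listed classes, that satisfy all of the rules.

Candidates per position — 1:praum {P}; 2:vrumotoun {V,A}; 3:flouzrel {V,D}; 4:vrumotoun {V,A}; 5:slouzeint {A}; 6:praum {P}; 7:flouzrel {V,D}; 8:praum {P}; 9:praum {P}.
There are 16 candidate sequences in total.
The sequences that satisfy every rule: P V V A A P V P P.
Count = 1.

1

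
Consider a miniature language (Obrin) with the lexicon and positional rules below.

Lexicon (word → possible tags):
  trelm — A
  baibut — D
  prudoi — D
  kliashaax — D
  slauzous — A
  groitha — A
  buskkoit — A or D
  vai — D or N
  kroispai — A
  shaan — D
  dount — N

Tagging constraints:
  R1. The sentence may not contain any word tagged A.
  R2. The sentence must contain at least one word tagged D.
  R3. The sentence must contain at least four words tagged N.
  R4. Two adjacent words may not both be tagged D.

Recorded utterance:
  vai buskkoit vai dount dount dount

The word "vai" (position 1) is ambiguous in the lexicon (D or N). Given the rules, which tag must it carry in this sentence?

N

Candidates per position — 1:vai {D,N}; 2:buskkoit {A,D}; 3:vai {D,N}; 4:dount {N}; 5:dount {N}; 6:dount {N}.
Position 2: A is ruled out by rule 1; that leaves D.
Position 3: D is ruled out by rule 4; that leaves N.
Position 1: D is ruled out by rule 4; that leaves N.
The unique satisfying tagging is: N D N N N N.
Verifying each rule — rule 1 ok; rule 2 ok; rule 3 ok; rule 4 ok.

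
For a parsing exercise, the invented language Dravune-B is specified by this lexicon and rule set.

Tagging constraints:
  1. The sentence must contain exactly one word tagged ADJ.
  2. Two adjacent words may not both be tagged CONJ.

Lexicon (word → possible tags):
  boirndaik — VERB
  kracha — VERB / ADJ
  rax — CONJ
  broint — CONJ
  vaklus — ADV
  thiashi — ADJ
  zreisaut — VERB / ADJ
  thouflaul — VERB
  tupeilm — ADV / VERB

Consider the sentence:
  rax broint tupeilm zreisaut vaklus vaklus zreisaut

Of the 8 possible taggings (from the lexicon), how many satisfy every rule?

0

Candidates per position — 1:rax {CONJ}; 2:broint {CONJ}; 3:tupeilm {ADV,VERB}; 4:zreisaut {VERB,ADJ}; 5:vaklus {ADV}; 6:vaklus {ADV}; 7:zreisaut {VERB,ADJ}.
There are 8 candidate sequences in total.
Rule 2 cannot be satisfied by any choice of tags from the lexicon.
So there is no consistent tagging.
Count = 0.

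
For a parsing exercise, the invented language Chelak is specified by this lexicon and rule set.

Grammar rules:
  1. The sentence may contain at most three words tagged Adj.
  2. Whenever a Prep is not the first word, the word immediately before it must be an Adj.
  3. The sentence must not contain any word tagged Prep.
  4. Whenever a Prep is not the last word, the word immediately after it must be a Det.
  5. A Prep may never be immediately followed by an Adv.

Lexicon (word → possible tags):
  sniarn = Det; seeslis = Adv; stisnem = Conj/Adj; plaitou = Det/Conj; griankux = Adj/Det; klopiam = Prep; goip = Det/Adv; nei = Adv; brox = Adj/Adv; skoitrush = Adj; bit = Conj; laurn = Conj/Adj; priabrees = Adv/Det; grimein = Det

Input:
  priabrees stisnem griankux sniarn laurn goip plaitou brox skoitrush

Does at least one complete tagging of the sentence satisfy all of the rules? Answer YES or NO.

YES

Candidates per position — 1:priabrees {Adv,Det}; 2:stisnem {Conj,Adj}; 3:griankux {Adj,Det}; 4:sniarn {Det}; 5:laurn {Conj,Adj}; 6:goip {Det,Adv}; 7:plaitou {Det,Conj}; 8:brox {Adj,Adv}; 9:skoitrush {Adj}.
One satisfying assignment: Det Conj Adj Det Conj Adv Conj Adj Adj.
Verifying each rule — rule 1 satisfied; rule 2 satisfied; rule 3 satisfied; rule 4 satisfied; rule 5 satisfied.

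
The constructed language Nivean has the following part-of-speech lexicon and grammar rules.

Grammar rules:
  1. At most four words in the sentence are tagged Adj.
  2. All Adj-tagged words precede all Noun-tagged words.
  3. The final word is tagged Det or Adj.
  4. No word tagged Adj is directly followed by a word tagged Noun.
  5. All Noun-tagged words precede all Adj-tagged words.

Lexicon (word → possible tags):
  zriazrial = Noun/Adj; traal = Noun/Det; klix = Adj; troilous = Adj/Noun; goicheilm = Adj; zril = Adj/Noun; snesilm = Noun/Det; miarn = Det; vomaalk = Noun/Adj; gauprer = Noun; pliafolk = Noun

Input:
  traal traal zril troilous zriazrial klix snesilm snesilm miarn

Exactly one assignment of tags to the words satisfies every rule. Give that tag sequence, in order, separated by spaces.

Det Det Adj Adj Adj Adj Det Det Det

Candidates per position — 1:traal {Noun,Det}; 2:traal {Noun,Det}; 3:zril {Adj,Noun}; 4:troilous {Adj,Noun}; 5:zriazrial {Noun,Adj}; 6:klix {Adj}; 7:snesilm {Noun,Det}; 8:snesilm {Noun,Det}; 9:miarn {Det}.
Position 1: tagging it Noun would leave rule 2 unsatisfiable, so it must be Det.
Position 2: tagging it Noun would leave rule 2 unsatisfiable, so it must be Det.
Position 3: tagging it Noun would leave rule 2 unsatisfiable, so it must be Adj.
Position 4: tagging it Noun would leave rule 2 unsatisfiable, so it must be Adj.
Position 5: tagging it Noun would leave rule 2 unsatisfiable, so it must be Adj.
Position 7: tagging it Noun would leave rule 4 unsatisfiable, so it must be Det.
Position 8: tagging it Noun would leave rule 5 unsatisfiable, so it must be Det.
That leaves exactly one tagging: Det Det Adj Adj Adj Adj Det Det Det.
Verifying each rule — rule 1 satisfied; rule 2 satisfied; rule 3 satisfied; rule 4 satisfied; rule 5 satisfied.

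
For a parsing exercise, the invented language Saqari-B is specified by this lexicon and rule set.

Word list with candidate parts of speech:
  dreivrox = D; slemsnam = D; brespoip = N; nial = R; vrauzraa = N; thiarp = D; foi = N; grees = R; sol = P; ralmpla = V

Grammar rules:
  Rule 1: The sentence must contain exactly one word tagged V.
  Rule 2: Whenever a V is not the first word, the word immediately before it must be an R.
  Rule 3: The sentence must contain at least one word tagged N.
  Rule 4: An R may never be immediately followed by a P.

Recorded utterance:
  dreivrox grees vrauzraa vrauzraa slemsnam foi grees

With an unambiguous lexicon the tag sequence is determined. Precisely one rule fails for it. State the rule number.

Fixed tagging: D R N N D N R.
Applying the rules: R1 violated, R2 holds, R3 holds, R4 holds.
Only rule 1 fails.

1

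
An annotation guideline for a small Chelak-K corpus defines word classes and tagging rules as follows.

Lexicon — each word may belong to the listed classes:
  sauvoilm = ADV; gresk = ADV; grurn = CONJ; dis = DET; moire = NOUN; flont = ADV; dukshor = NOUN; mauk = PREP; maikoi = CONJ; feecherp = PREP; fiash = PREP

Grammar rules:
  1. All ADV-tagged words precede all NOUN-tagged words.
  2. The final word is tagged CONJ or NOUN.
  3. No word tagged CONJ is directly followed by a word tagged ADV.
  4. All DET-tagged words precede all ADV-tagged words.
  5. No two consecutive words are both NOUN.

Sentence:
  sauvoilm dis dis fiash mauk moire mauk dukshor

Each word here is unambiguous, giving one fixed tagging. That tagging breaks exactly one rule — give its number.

Fixed tagging: ADV DET DET PREP PREP NOUN PREP NOUN.
Applying the rules: R1 ✓, R2 ✓, R3 ✓, R4 ✗, R5 ✓.
Only rule 4 fails.

4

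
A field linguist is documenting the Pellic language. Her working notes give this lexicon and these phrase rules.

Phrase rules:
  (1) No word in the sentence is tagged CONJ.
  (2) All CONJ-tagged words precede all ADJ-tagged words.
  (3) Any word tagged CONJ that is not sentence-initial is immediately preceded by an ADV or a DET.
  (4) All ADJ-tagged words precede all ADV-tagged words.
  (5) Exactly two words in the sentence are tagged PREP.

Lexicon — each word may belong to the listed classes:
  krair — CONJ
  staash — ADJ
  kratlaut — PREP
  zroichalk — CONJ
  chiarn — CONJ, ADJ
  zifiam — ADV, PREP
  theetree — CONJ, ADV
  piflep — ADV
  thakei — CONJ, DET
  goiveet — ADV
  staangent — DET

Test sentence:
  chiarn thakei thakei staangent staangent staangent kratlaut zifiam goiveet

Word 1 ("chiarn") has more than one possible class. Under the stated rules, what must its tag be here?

ADJ

Candidates per position — 1:chiarn {CONJ,ADJ}; 2:thakei {CONJ,DET}; 3:thakei {CONJ,DET}; 4:staangent {DET}; 5:staangent {DET}; 6:staangent {DET}; 7:kratlaut {PREP}; 8:zifiam {ADV,PREP}; 9:goiveet {ADV}.
At position 1, choosing CONJ makes rule 1 impossible to satisfy; hence ADJ.
At position 2, choosing CONJ makes rule 1 impossible to satisfy; hence DET.
At position 3, choosing CONJ makes rule 1 impossible to satisfy; hence DET.
At position 8, choosing ADV makes rule 5 impossible to satisfy; hence PREP.
The unique satisfying tagging is: ADJ DET DET DET DET DET PREP PREP ADV.
Verifying each rule — rule 1 satisfied; rule 2 satisfied; rule 3 satisfied; rule 4 satisfied; rule 5 satisfied.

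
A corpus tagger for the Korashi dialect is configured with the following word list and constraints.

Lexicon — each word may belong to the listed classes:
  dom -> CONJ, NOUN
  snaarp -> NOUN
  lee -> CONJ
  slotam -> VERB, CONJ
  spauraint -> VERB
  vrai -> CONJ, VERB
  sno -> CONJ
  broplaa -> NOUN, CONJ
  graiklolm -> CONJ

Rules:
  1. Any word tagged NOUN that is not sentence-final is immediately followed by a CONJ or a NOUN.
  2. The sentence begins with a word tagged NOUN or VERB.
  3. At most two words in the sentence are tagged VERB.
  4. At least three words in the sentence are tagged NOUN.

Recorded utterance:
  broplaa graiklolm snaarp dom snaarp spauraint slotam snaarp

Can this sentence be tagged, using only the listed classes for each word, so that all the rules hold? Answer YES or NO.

Candidates per position — 1:broplaa {NOUN,CONJ}; 2:graiklolm {CONJ}; 3:snaarp {NOUN}; 4:dom {CONJ,NOUN}; 5:snaarp {NOUN}; 6:spauraint {VERB}; 7:slotam {VERB,CONJ}; 8:snaarp {NOUN}.
Rule 1 cannot be satisfied by any choice of tags from the lexicon.
So there is no consistent tagging.

NO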